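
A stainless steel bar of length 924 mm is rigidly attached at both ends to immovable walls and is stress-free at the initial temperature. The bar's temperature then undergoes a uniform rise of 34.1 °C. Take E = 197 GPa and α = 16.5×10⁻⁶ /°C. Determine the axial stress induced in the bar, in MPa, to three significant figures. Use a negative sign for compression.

Free thermal expansion αLΔT = 16.5e-6 · 924 · 34.1 = 0.5199 mm.
The walls impose strain ε = −(0.5199)/924 = -5.6265e-04; σ = Eε = 197000 · -5.6265e-04 = -110.8 MPa.

-111 MPa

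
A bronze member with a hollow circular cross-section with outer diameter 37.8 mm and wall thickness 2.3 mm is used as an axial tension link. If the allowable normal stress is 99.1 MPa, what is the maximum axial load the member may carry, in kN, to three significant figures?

A = 256.5 mm².
P_max = σ_allow · A = 99.1 · 256.5 = 25420 N = 25.42 kN.

25.4 kN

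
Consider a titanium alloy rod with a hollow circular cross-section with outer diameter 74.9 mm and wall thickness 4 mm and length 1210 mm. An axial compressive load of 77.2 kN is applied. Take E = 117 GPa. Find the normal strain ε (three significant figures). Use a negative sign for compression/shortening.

A = 891 mm².
σ = N/A = -86.65 MPa; ε = σ/E = -86.65/117000 = -7.406e-04.

-7.41e-04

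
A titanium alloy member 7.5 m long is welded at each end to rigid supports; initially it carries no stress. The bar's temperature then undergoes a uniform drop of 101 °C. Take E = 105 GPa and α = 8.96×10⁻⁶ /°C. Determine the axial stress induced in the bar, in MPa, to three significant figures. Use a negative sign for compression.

95.0 MPa

Free thermal expansion αLΔT = 8.96e-6 · 7500 · -101 = -6.787 mm.
The walls impose strain ε = −(-6.787)/7500 = 9.0496e-04; σ = Eε = 105000 · 9.0496e-04 = 95.02 MPa.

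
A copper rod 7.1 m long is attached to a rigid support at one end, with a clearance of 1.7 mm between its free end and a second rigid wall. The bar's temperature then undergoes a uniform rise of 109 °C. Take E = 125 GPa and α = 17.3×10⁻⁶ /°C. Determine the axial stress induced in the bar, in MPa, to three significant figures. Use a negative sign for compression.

Free thermal expansion αLΔT = 17.3e-6 · 7100 · 109 = 13.39 mm.
The walls engage after the gap closes; constrained expansion = 13.39 − 1.7 = 11.69 mm.
The walls impose strain ε = −(11.69)/7100 = -1.6463e-03; σ = Eε = 125000 · -1.6463e-03 = -205.8 MPa.

-206 MPa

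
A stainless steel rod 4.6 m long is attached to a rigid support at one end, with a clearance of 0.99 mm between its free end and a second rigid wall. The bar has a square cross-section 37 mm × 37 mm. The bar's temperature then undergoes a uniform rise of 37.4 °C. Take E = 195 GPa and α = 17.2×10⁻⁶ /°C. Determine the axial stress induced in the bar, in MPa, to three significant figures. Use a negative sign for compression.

-83.5 MPa

Free thermal expansion αLΔT = 17.2e-6 · 4600 · 37.4 = 2.959 mm.
The walls engage after the gap closes; constrained expansion = 2.959 − 0.99 = 1.969 mm.
The walls impose strain ε = −(1.969)/4600 = -4.2806e-04; σ = Eε = 195000 · -4.2806e-04 = -83.47 MPa.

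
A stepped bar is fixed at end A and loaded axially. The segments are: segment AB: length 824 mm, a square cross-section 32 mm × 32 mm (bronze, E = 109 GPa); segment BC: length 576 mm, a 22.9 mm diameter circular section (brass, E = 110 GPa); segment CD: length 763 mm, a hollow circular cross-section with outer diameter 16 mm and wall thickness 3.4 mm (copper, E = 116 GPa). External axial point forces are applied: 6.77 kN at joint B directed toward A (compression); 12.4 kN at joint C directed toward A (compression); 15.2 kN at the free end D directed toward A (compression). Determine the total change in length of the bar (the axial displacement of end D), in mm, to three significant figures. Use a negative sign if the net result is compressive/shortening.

Internal axial forces (sectioning from the free end, tension +): N_CD = -15.2 kN, N_BC = -27.6 kN, N_AB = -34.37 kN.
A_AB = 1024 mm².
A_BC = 411.9 mm².
A_CD = 134.6 mm².
δ_AB = -34370·824/(1024·109000) = -0.2537 mm
δ_BC = -27600·576/(411.9·110000) = -0.3509 mm
δ_CD = -15200·763/(134.6·116000) = -0.7429 mm
δ = Σδ_i = -1.347 mm.

-1.35 mm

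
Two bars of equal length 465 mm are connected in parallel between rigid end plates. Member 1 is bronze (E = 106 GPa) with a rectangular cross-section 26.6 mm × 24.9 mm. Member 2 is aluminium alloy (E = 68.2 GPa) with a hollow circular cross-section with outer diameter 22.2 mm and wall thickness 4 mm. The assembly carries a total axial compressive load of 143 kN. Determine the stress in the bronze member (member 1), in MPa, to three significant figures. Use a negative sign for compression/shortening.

-177 MPa

A_1 = 662.3 mm².
A_2 = 228.7 mm².
Equal strain + equilibrium ⇒ each member carries load in proportion to AE: A₁E₁ = 70210000 N, A₂E₂ = 15600000 N, ΣAE = 85810000 N.
σ₁ = P·E₁/ΣAE = -143000·106000/85810000 = -176.7 MPa.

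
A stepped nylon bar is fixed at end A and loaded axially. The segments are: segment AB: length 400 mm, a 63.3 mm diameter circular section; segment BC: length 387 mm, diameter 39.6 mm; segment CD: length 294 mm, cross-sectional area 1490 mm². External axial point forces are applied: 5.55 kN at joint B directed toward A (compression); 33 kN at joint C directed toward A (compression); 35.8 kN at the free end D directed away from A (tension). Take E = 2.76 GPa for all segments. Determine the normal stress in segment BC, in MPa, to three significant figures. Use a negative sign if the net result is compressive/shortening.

Internal axial forces (sectioning from the free end, tension +): N_CD = 35.8 kN, N_BC = 2.8 kN, N_AB = -2.75 kN.
A_BC = 1232 mm².
σ_BC = N_BC/A_BC = 2800/1232 = 2.273 MPa.

2.27 MPa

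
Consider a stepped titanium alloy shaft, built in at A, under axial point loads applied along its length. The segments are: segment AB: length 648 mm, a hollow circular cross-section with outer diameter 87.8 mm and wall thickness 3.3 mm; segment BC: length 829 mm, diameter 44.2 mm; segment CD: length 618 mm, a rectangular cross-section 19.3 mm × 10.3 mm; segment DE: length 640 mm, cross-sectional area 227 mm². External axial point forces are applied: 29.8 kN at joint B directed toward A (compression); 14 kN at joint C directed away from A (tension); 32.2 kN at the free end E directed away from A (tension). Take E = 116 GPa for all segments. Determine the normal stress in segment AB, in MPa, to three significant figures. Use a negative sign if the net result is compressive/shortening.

18.7 MPa

Internal axial forces (sectioning from the free end, tension +): N_DE = 32.2 kN, N_CD = 32.2 kN, N_BC = 46.2 kN, N_AB = 16.4 kN.
A_AB = 876 mm².
σ_AB = N_AB/A_AB = 16400/876 = 18.72 MPa.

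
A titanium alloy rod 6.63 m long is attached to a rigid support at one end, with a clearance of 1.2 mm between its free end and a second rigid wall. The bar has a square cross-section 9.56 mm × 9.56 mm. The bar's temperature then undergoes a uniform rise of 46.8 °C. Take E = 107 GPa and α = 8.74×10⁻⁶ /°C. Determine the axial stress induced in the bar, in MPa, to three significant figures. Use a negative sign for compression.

Free thermal expansion αLΔT = 8.74e-6 · 6630 · 46.8 = 2.712 mm.
The walls engage after the gap closes; constrained expansion = 2.712 − 1.2 = 1.512 mm.
The walls impose strain ε = −(1.512)/6630 = -2.2804e-04; σ = Eε = 107000 · -2.2804e-04 = -24.4 MPa.

-24.4 MPa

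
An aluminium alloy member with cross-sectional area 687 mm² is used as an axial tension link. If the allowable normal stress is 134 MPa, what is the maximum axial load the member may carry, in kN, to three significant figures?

P_max = σ_allow · A = 134 · 687 = 92060 N = 92.06 kN.

92.1 kN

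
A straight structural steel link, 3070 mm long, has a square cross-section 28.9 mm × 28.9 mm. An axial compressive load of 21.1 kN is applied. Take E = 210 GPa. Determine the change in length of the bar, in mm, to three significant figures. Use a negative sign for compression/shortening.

A = 835.2 mm².
δ_mech = NL/(AE) = -21100·3070/(835.2·210000) = -0.3693 mm.

-0.369 mm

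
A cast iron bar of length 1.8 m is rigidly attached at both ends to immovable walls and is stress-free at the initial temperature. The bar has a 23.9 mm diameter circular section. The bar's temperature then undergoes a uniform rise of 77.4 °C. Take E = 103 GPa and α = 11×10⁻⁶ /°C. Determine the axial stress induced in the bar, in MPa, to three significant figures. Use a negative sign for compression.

-87.7 MPa

Free thermal expansion αLΔT = 11e-6 · 1800 · 77.4 = 1.533 mm.
The walls impose strain ε = −(1.533)/1800 = -8.5140e-04; σ = Eε = 103000 · -8.5140e-04 = -87.69 MPa.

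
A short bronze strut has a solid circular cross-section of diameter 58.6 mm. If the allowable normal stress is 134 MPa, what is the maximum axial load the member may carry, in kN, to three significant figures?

361 kN

A = 2697 mm².
P_max = σ_allow · A = 134 · 2697 = 361400 N = 361.4 kN.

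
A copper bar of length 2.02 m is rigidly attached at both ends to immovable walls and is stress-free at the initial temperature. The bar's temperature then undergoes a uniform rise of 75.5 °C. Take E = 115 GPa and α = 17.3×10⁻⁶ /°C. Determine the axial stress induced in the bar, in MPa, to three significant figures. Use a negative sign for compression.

Free thermal expansion αLΔT = 17.3e-6 · 2020 · 75.5 = 2.638 mm.
The walls impose strain ε = −(2.638)/2020 = -1.3062e-03; σ = Eε = 115000 · -1.3062e-03 = -150.2 MPa.

-150 MPa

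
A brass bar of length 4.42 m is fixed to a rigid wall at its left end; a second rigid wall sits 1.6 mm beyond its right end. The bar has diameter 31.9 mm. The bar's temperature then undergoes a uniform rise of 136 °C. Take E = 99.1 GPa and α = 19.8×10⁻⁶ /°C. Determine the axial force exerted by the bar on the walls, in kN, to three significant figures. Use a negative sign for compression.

-185 kN

Free thermal expansion αLΔT = 19.8e-6 · 4420 · 136 = 11.9 mm.
The walls engage after the gap closes; constrained expansion = 11.9 − 1.6 = 10.3 mm.
The walls impose strain ε = −(10.3)/4420 = -2.3308e-03; σ = Eε = 99100 · -2.3308e-03 = -231 MPa.
Wall reaction R = σ·A = -231·799.2 = -184600 N = -184.6 kN.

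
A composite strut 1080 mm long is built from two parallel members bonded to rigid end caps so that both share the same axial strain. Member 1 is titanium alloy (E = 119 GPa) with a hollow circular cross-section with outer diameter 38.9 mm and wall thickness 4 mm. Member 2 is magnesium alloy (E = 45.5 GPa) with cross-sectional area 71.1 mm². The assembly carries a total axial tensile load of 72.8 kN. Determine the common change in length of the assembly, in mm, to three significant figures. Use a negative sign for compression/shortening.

A_1 = 438.6 mm².
Equal strain + equilibrium ⇒ each member carries load in proportion to AE: A₁E₁ = 52190000 N, A₂E₂ = 3235000 N, ΣAE = 55420000 N.
δ = PL/ΣAE = 72800·1080/55420000 = 1.419 mm.

1.42 mm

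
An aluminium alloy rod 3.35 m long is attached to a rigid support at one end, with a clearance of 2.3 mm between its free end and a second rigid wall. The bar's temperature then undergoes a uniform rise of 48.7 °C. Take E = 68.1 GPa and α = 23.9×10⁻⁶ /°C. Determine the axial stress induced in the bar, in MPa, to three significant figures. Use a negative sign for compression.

Free thermal expansion αLΔT = 23.9e-6 · 3350 · 48.7 = 3.899 mm.
The walls engage after the gap closes; constrained expansion = 3.899 − 2.3 = 1.599 mm.
The walls impose strain ε = −(1.599)/3350 = -4.7736e-04; σ = Eε = 68100 · -4.7736e-04 = -32.51 MPa.

-32.5 MPa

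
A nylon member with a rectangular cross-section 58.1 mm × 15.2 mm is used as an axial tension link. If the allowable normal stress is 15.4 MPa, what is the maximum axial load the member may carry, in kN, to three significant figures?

13.6 kN

A = 883.1 mm².
P_max = σ_allow · A = 15.4 · 883.1 = 13600 N = 13.6 kN.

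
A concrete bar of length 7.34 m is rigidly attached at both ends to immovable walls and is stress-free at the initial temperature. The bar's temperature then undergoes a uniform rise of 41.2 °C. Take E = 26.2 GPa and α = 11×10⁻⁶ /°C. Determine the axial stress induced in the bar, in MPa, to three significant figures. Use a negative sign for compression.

-11.9 MPa

Free thermal expansion αLΔT = 11e-6 · 7340 · 41.2 = 3.326 mm.
The walls impose strain ε = −(3.326)/7340 = -4.5320e-04; σ = Eε = 26200 · -4.5320e-04 = -11.87 MPa.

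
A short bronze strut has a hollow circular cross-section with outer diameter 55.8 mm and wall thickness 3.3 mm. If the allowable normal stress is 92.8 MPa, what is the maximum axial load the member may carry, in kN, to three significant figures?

50.5 kN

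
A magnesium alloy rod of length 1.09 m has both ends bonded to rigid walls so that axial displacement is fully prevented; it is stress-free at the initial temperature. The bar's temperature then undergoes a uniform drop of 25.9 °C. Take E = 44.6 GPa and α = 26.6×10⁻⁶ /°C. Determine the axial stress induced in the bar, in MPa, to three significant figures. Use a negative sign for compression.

30.7 MPa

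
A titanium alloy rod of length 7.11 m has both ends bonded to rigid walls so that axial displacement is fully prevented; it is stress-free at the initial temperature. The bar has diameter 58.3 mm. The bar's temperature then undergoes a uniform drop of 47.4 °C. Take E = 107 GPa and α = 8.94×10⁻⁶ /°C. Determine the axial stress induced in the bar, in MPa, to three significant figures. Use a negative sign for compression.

Free thermal expansion αLΔT = 8.94e-6 · 7110 · -47.4 = -3.013 mm.
The walls impose strain ε = −(-3.013)/7110 = 4.2376e-04; σ = Eε = 107000 · 4.2376e-04 = 45.34 MPa.

45.3 MPa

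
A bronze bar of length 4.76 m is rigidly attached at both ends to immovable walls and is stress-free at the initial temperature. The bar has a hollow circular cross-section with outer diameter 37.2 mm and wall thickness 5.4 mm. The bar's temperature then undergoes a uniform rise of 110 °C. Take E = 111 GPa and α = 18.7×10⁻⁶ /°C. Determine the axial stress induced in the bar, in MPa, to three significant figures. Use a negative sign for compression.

Free thermal expansion αLΔT = 18.7e-6 · 4760 · 110 = 9.791 mm.
The walls impose strain ε = −(9.791)/4760 = -2.0570e-03; σ = Eε = 111000 · -2.0570e-03 = -228.3 MPa.

-228 MPa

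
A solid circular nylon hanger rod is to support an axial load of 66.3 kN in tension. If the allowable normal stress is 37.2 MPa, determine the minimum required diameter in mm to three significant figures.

Required area A ≥ P/σ_allow = 66300/37.2 = 1782 mm².
For a solid circular section, d ≥ √(4A/π) = 47.64 mm.

47.6 mm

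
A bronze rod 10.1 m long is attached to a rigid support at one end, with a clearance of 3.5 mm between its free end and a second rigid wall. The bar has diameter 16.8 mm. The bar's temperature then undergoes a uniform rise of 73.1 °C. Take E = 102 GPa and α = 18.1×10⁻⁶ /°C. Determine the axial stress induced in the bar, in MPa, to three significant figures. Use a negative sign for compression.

-99.6 MPa

Free thermal expansion αLΔT = 18.1e-6 · 10100 · 73.1 = 13.36 mm.
The walls engage after the gap closes; constrained expansion = 13.36 − 3.5 = 9.863 mm.
The walls impose strain ε = −(9.863)/10100 = -9.7658e-04; σ = Eε = 102000 · -9.7658e-04 = -99.61 MPa.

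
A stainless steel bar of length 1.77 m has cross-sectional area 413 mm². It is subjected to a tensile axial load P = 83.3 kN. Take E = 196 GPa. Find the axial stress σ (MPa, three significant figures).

σ = N/A = 83300/413 = 201.7 MPa.

202 MPa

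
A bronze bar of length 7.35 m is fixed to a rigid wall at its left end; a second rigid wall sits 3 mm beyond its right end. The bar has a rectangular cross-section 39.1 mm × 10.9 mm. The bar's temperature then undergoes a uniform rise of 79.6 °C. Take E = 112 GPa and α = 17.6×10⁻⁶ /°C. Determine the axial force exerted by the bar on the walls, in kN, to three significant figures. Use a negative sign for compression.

-47.4 kN

Free thermal expansion αLΔT = 17.6e-6 · 7350 · 79.6 = 10.3 mm.
The walls engage after the gap closes; constrained expansion = 10.3 − 3 = 7.297 mm.
The walls impose strain ε = −(7.297)/7350 = -9.9280e-04; σ = Eε = 112000 · -9.9280e-04 = -111.2 MPa.
Wall reaction R = σ·A = -111.2·426.2 = -47390 N = -47.39 kN.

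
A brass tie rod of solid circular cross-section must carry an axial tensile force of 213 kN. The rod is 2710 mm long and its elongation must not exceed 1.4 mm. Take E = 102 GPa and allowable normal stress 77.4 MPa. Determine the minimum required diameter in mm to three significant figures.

71.7 mm

Required area A ≥ P/σ_allow = 213000/77.4 = 2752 mm².
For a solid circular section, d ≥ √(4A/π) = 59.19 mm.
Elongation limit: A ≥ PL/(Eδ_allow) = 213000·2710/(102000·1.4) = 4042 mm² ⇒ d ≥ 71.74 mm.
The elongation limit governs.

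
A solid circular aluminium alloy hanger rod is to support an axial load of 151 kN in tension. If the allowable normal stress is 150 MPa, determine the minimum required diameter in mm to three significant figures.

Required area A ≥ P/σ_allow = 151000/150 = 1007 mm².
For a solid circular section, d ≥ √(4A/π) = 35.8 mm.

35.8 mm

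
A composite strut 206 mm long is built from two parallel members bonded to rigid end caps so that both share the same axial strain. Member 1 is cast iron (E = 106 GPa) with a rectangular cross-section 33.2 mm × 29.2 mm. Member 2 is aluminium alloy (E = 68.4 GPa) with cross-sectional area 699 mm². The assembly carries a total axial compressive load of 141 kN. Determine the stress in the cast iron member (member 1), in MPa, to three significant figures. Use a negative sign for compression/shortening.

-99.3 MPa

A_1 = 969.4 mm².
Equal strain + equilibrium ⇒ each member carries load in proportion to AE: A₁E₁ = 102800000 N, A₂E₂ = 47810000 N, ΣAE = 150600000 N.
σ₁ = P·E₁/ΣAE = -141000·106000/150600000 = -99.26 MPa.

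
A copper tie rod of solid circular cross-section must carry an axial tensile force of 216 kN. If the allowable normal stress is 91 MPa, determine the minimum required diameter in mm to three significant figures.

55.0 mm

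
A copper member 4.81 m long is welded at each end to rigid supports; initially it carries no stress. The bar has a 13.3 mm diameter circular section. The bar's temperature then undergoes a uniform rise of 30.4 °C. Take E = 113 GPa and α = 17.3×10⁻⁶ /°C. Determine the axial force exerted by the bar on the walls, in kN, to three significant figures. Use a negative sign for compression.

Free thermal expansion αLΔT = 17.3e-6 · 4810 · 30.4 = 2.53 mm.
The walls impose strain ε = −(2.53)/4810 = -5.2592e-04; σ = Eε = 113000 · -5.2592e-04 = -59.43 MPa.
Wall reaction R = σ·A = -59.43·138.9 = -8256 N = -8.256 kN.

-8.26 kN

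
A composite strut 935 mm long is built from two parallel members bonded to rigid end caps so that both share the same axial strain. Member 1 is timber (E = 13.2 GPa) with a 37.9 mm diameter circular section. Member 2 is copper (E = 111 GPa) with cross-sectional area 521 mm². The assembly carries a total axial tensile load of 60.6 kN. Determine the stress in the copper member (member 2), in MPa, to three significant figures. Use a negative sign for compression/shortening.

92.5 MPa

A_1 = 1128 mm².
Equal strain + equilibrium ⇒ each member carries load in proportion to AE: A₁E₁ = 14890000 N, A₂E₂ = 57830000 N, ΣAE = 72720000 N.
σ₂ = P·E₂/ΣAE = 60600·111000/72720000 = 92.5 MPa.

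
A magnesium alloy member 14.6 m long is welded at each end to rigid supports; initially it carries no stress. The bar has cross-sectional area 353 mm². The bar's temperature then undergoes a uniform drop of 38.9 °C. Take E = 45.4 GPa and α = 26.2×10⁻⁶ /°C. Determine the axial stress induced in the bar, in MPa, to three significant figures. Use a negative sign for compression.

46.3 MPa

Free thermal expansion αLΔT = 26.2e-6 · 14600 · -38.9 = -14.88 mm.
The walls impose strain ε = −(-14.88)/14600 = 1.0192e-03; σ = Eε = 45400 · 1.0192e-03 = 46.27 MPa.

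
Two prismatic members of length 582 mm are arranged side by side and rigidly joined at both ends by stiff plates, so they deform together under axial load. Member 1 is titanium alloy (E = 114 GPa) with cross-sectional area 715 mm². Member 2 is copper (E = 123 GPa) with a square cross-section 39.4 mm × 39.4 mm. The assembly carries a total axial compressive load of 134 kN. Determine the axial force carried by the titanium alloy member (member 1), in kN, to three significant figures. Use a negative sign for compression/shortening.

A_2 = 1552 mm².
Equal strain + equilibrium ⇒ each member carries load in proportion to AE: A₁E₁ = 81510000 N, A₂E₂ = 190900000 N, ΣAE = 272500000 N.
F₁ = P·A₁E₁/ΣAE = -134000·81510000/272500000 = -40090 N.

-40.1 kN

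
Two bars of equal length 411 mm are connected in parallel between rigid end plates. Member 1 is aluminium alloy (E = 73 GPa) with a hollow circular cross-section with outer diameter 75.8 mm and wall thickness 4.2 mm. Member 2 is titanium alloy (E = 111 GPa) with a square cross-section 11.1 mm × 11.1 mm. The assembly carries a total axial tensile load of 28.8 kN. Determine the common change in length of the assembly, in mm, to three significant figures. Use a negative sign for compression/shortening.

A_1 = 944.7 mm².
A_2 = 123.2 mm².
Equal strain + equilibrium ⇒ each member carries load in proportion to AE: A₁E₁ = 68970000 N, A₂E₂ = 13680000 N, ΣAE = 82640000 N.
δ = PL/ΣAE = 28800·411/82640000 = 0.1432 mm.

0.143 mm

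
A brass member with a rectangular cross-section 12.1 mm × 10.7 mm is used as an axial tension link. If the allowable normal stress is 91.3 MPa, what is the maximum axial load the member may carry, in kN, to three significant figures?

A = 129.5 mm².
P_max = σ_allow · A = 91.3 · 129.5 = 11820 N = 11.82 kN.

11.8 kN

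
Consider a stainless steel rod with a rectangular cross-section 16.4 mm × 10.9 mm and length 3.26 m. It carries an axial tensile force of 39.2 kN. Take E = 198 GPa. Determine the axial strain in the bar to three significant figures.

0.00111

A = 178.8 mm².
σ = N/A = 219.3 MPa; ε = σ/E = 219.3/198000 = 1.108e-03.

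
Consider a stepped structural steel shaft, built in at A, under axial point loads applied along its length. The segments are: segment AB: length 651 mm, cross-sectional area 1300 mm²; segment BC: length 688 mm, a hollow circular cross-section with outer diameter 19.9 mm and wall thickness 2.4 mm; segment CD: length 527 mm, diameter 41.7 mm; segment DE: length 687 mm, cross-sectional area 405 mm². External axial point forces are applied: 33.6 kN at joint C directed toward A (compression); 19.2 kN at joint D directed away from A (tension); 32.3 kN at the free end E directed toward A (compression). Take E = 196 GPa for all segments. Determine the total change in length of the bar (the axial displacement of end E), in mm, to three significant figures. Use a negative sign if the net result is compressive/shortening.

-1.67 mm

Internal axial forces (sectioning from the free end, tension +): N_DE = -32.3 kN, N_CD = -13.1 kN, N_BC = -46.7 kN, N_AB = -46.7 kN.
A_BC = 131.9 mm².
A_CD = 1366 mm².
δ_AB = -46700·651/(1300·196000) = -0.1193 mm
δ_BC = -46700·688/(131.9·196000) = -1.242 mm
δ_CD = -13100·527/(1366·196000) = -0.02579 mm
δ_DE = -32300·687/(405·196000) = -0.2795 mm
δ = Σδ_i = -1.667 mm.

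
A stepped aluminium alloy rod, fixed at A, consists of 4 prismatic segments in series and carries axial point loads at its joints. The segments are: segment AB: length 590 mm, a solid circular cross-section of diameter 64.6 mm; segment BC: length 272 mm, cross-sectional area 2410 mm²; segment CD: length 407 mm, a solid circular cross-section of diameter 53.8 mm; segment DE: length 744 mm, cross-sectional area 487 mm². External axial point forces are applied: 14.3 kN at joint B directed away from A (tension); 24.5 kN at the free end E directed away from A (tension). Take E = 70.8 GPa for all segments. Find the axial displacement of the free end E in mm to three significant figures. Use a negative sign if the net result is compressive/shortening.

0.728 mm

Internal axial forces (sectioning from the free end, tension +): N_DE = 24.5 kN, N_CD = 24.5 kN, N_BC = 24.5 kN, N_AB = 38.8 kN.
A_AB = 3278 mm².
A_CD = 2273 mm².
δ_AB = 38800·590/(3278·70800) = 0.09865 mm
δ_BC = 24500·272/(2410·70800) = 0.03906 mm
δ_CD = 24500·407/(2273·70800) = 0.06195 mm
δ_DE = 24500·744/(487·70800) = 0.5287 mm
δ = Σδ_i = 0.7283 mm.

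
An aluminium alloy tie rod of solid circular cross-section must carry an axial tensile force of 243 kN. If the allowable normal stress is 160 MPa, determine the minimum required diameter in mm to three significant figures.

44.0 mm

Required area A ≥ P/σ_allow = 243000/160 = 1519 mm².
For a solid circular section, d ≥ √(4A/π) = 43.97 mm.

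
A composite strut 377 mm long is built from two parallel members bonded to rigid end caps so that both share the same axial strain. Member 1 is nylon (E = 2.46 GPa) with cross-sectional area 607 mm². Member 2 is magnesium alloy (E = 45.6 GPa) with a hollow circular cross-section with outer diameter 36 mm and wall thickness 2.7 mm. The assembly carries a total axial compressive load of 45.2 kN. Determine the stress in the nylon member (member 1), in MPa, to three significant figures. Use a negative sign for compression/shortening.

A_2 = 282.5 mm².
Equal strain + equilibrium ⇒ each member carries load in proportion to AE: A₁E₁ = 1493000 N, A₂E₂ = 12880000 N, ΣAE = 14370000 N.
σ₁ = P·E₁/ΣAE = -45200·2460/14370000 = -7.736 MPa.

-7.74 MPa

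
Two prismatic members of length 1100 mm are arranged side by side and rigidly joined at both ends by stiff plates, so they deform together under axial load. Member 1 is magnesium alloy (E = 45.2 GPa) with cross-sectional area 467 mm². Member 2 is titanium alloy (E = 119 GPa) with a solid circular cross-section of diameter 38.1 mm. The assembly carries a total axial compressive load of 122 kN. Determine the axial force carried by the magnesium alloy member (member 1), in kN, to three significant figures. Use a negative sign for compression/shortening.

-16.4 kN

A_2 = 1140 mm².
Equal strain + equilibrium ⇒ each member carries load in proportion to AE: A₁E₁ = 21110000 N, A₂E₂ = 135700000 N, ΣAE = 156800000 N.
F₁ = P·A₁E₁/ΣAE = -122000·21110000/156800000 = -16430 N.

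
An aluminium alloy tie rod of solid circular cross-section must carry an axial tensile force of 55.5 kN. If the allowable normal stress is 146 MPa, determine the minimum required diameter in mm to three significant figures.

Required area A ≥ P/σ_allow = 55500/146 = 380.1 mm².
For a solid circular section, d ≥ √(4A/π) = 22 mm.

22.0 mm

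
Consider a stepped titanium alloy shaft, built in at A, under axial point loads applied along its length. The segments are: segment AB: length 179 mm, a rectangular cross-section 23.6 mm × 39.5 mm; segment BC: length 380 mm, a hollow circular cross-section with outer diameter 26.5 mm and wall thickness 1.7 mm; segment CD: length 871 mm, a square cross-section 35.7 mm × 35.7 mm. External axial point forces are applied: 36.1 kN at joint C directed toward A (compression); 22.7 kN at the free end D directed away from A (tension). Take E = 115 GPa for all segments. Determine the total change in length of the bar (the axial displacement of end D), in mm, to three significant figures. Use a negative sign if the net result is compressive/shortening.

Internal axial forces (sectioning from the free end, tension +): N_CD = 22.7 kN, N_BC = -13.4 kN, N_AB = -13.4 kN.
A_AB = 932.2 mm².
A_BC = 132.4 mm².
A_CD = 1274 mm².
δ_AB = -13400·179/(932.2·115000) = -0.02237 mm
δ_BC = -13400·380/(132.4·115000) = -0.3343 mm
δ_CD = 22700·871/(1274·115000) = 0.1349 mm
δ = Σδ_i = -0.2218 mm.

-0.222 mm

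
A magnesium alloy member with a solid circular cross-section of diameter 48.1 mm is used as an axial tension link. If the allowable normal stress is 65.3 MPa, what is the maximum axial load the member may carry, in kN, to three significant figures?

119 kN

A = 1817 mm².
P_max = σ_allow · A = 65.3 · 1817 = 118700 N = 118.7 kN.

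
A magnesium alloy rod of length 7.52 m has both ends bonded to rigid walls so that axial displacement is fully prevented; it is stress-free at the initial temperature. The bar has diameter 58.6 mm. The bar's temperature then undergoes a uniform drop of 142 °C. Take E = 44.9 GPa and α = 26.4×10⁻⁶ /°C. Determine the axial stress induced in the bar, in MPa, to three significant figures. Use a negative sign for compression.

168 MPa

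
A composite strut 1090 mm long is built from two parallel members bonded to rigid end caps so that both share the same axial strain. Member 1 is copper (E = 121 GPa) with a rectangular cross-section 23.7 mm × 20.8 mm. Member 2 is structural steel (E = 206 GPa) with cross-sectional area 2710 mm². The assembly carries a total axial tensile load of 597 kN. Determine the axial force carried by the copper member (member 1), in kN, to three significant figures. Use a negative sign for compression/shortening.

A_1 = 493 mm².
Equal strain + equilibrium ⇒ each member carries load in proportion to AE: A₁E₁ = 59650000 N, A₂E₂ = 558300000 N, ΣAE = 617900000 N.
F₁ = P·A₁E₁/ΣAE = 597000·59650000/617900000 = 57630 N.

57.6 kN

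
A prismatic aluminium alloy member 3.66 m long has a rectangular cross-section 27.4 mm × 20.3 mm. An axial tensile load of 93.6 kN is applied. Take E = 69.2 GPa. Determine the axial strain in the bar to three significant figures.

A = 556.2 mm².
σ = N/A = 168.3 MPa; ε = σ/E = 168.3/69200 = 2.432e-03.

0.00243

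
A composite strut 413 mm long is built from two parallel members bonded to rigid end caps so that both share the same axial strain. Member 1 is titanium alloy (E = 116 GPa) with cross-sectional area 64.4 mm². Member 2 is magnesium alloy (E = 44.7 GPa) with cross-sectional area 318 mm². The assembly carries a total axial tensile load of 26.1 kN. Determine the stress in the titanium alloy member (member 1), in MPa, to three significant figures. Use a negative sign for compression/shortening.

Equal strain + equilibrium ⇒ each member carries load in proportion to AE: A₁E₁ = 7470000 N, A₂E₂ = 14210000 N, ΣAE = 21680000 N.
σ₁ = P·E₁/ΣAE = 26100·116000/21680000 = 139.6 MPa.

140 MPa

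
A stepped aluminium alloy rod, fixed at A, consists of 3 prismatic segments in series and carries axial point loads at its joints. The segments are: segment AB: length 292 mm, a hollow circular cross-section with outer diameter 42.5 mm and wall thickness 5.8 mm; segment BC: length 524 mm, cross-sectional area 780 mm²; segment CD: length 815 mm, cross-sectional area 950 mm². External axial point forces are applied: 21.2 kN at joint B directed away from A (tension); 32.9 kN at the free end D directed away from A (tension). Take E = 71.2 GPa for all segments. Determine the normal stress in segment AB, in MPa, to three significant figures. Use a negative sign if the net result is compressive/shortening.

80.9 MPa

Internal axial forces (sectioning from the free end, tension +): N_CD = 32.9 kN, N_BC = 32.9 kN, N_AB = 54.1 kN.
A_AB = 668.7 mm².
σ_AB = N_AB/A_AB = 54100/668.7 = 80.9 MPa.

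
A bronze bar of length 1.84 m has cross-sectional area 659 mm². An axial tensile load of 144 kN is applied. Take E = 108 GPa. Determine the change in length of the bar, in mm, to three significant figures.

3.72 mm

δ_mech = NL/(AE) = 144000·1840/(659·108000) = 3.723 mm.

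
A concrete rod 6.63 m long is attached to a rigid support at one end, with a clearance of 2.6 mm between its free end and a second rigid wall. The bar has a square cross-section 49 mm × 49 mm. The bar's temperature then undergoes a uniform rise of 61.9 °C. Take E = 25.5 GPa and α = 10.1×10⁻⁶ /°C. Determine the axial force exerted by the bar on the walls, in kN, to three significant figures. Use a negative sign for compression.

Free thermal expansion αLΔT = 10.1e-6 · 6630 · 61.9 = 4.145 mm.
The walls engage after the gap closes; constrained expansion = 4.145 − 2.6 = 1.545 mm.
The walls impose strain ε = −(1.545)/6630 = -2.3303e-04; σ = Eε = 25500 · -2.3303e-04 = -5.942 MPa.
Wall reaction R = σ·A = -5.942·2401 = -14270 N = -14.27 kN.

-14.3 kN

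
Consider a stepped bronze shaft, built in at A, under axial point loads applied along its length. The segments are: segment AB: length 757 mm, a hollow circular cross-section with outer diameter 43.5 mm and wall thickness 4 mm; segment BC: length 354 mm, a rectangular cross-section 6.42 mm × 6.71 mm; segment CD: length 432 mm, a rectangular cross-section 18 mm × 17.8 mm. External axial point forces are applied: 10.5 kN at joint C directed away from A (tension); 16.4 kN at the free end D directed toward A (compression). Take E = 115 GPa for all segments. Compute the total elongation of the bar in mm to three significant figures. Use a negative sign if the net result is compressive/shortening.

-0.692 mm

Internal axial forces (sectioning from the free end, tension +): N_CD = -16.4 kN, N_BC = -5.9 kN, N_AB = -5.9 kN.
A_AB = 496.4 mm².
A_BC = 43.08 mm².
A_CD = 320.4 mm².
δ_AB = -5900·757/(496.4·115000) = -0.07824 mm
δ_BC = -5900·354/(43.08·115000) = -0.4216 mm
δ_CD = -16400·432/(320.4·115000) = -0.1923 mm
δ = Σδ_i = -0.6921 mm.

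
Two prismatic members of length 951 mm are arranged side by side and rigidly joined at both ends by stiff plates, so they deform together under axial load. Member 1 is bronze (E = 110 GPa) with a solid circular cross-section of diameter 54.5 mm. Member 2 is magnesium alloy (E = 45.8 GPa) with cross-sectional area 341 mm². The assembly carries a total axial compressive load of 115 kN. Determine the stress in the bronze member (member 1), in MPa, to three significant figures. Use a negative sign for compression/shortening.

A_1 = 2333 mm².
Equal strain + equilibrium ⇒ each member carries load in proportion to AE: A₁E₁ = 256600000 N, A₂E₂ = 15620000 N, ΣAE = 272200000 N.
σ₁ = P·E₁/ΣAE = -115000·110000/272200000 = -46.47 MPa.

-46.5 MPa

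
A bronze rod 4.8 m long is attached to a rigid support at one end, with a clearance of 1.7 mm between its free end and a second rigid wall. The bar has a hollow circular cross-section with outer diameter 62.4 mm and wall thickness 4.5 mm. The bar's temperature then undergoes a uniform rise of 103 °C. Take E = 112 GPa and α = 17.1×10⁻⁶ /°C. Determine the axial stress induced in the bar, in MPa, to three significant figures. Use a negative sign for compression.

-158 MPa

Free thermal expansion αLΔT = 17.1e-6 · 4800 · 103 = 8.454 mm.
The walls engage after the gap closes; constrained expansion = 8.454 − 1.7 = 6.754 mm.
The walls impose strain ε = −(6.754)/4800 = -1.4071e-03; σ = Eε = 112000 · -1.4071e-03 = -157.6 MPa.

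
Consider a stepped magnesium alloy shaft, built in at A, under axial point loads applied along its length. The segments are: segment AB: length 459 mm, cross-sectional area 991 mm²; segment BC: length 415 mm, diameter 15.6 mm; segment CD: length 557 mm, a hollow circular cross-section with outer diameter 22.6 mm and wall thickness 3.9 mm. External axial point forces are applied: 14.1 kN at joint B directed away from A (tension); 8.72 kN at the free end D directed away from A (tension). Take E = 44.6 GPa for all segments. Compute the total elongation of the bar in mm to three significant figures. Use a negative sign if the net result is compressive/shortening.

Internal axial forces (sectioning from the free end, tension +): N_CD = 8.72 kN, N_BC = 8.72 kN, N_AB = 22.82 kN.
A_BC = 191.1 mm².
A_CD = 229.1 mm².
δ_AB = 22820·459/(991·44600) = 0.237 mm
δ_BC = 8720·415/(191.1·44600) = 0.4245 mm
δ_CD = 8720·557/(229.1·44600) = 0.4753 mm
δ = Σδ_i = 1.137 mm.

1.14 mm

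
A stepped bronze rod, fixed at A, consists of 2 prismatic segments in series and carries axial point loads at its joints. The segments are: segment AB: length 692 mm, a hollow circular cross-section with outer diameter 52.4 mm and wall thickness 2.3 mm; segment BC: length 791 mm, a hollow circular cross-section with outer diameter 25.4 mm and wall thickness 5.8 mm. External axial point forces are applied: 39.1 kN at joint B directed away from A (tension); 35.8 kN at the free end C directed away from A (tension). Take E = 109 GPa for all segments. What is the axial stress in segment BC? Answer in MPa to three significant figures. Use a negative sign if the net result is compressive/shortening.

Internal axial forces (sectioning from the free end, tension +): N_BC = 35.8 kN, N_AB = 74.9 kN.
A_BC = 357.1 mm².
σ_BC = N_BC/A_BC = 35800/357.1 = 100.2 MPa.

100 MPa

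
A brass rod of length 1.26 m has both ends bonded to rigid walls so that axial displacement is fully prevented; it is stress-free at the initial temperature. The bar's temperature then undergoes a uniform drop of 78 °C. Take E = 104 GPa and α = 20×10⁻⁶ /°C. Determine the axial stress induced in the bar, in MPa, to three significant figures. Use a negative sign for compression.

162 MPa

Free thermal expansion αLΔT = 20e-6 · 1260 · -78 = -1.966 mm.
The walls impose strain ε = −(-1.966)/1260 = 1.5600e-03; σ = Eε = 104000 · 1.5600e-03 = 162.2 MPa.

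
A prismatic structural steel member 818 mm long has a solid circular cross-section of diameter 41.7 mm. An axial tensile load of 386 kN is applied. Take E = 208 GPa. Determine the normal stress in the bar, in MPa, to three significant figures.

283 MPa

A = 1366 mm².
σ = N/A = 386000/1366 = 282.6 MPa.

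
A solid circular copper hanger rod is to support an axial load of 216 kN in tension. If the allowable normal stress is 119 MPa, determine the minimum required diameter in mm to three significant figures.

48.1 mm

Required area A ≥ P/σ_allow = 216000/119 = 1815 mm².
For a solid circular section, d ≥ √(4A/π) = 48.07 mm.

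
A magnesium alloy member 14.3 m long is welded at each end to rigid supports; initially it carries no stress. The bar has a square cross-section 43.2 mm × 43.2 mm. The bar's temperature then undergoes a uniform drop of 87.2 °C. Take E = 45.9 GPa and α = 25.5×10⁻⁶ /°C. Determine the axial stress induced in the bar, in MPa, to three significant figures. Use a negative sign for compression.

102 MPa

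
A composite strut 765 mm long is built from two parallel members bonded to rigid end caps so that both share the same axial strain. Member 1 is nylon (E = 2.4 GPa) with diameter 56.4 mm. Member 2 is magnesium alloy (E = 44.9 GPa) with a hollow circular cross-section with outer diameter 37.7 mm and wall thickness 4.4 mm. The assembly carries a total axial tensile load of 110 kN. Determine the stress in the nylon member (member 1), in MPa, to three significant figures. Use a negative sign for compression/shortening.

A_1 = 2498 mm².
A_2 = 460.3 mm².
Equal strain + equilibrium ⇒ each member carries load in proportion to AE: A₁E₁ = 5996000 N, A₂E₂ = 20670000 N, ΣAE = 26660000 N.
σ₁ = P·E₁/ΣAE = 110000·2400/26660000 = 9.901 MPa.

9.90 MPa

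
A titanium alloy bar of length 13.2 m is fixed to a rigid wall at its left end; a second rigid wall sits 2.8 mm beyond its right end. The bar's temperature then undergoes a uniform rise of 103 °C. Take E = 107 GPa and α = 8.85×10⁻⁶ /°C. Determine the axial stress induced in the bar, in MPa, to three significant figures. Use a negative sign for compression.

-74.8 MPa

Free thermal expansion αLΔT = 8.85e-6 · 13200 · 103 = 12.03 mm.
The walls engage after the gap closes; constrained expansion = 12.03 − 2.8 = 9.232 mm.
The walls impose strain ε = −(9.232)/13200 = -6.9943e-04; σ = Eε = 107000 · -6.9943e-04 = -74.84 MPa.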